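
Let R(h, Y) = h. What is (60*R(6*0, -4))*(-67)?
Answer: 0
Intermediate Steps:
(60*R(6*0, -4))*(-67) = (60*(6*0))*(-67) = (60*0)*(-67) = 0*(-67) = 0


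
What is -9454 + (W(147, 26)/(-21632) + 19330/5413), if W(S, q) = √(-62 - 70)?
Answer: -51155172/5413 - I*√33/10816 ≈ -9450.4 - 0.00053112*I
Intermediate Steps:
W(S, q) = 2*I*√33 (W(S, q) = √(-132) = 2*I*√33)
-9454 + (W(147, 26)/(-21632) + 19330/5413) = -9454 + ((2*I*√33)/(-21632) + 19330/5413) = -9454 + ((2*I*√33)*(-1/21632) + 19330*(1/5413)) = -9454 + (-I*√33/10816 + 19330/5413) = -9454 + (19330/5413 - I*√33/10816) = -51155172/5413 - I*√33/10816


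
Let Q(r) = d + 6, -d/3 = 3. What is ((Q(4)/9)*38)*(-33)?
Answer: 418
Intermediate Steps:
d = -9 (d = -3*3 = -9)
Q(r) = -3 (Q(r) = -9 + 6 = -3)
((Q(4)/9)*38)*(-33) = (-3/9*38)*(-33) = (-3*1/9*38)*(-33) = -1/3*38*(-33) = -38/3*(-33) = 418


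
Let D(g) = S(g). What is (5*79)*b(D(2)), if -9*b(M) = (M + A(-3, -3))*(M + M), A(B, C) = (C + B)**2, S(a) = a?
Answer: -60040/9 ≈ -6671.1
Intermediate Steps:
A(B, C) = (B + C)**2
D(g) = g
b(M) = -2*M*(36 + M)/9 (b(M) = -(M + (-3 - 3)**2)*(M + M)/9 = -(M + (-6)**2)*2*M/9 = -(M + 36)*2*M/9 = -(36 + M)*2*M/9 = -2*M*(36 + M)/9)
(5*79)*b(D(2)) = (5*79)*(-2/9*2*(36 + 2)) = 395*(-2/9*2*38) = 395*(-152/9) = -60040/9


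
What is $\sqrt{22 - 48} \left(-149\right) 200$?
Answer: $- 29800 i \sqrt{26} \approx - 1.5195 \cdot 10^{5} i$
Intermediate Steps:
$\sqrt{22 - 48} \left(-149\right) 200 = \sqrt{-26} \left(-149\right) 200 = i \sqrt{26} \left(-149\right) 200 = - 149 i \sqrt{26} \cdot 200 = - 29800 i \sqrt{26}$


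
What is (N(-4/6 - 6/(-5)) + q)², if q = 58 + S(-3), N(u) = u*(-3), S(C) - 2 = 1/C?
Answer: 758641/225 ≈ 3371.7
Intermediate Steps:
S(C) = 2 + 1/C
N(u) = -3*u
q = 179/3 (q = 58 + (2 + 1/(-3)) = 58 + (2 - ⅓) = 58 + 5/3 = 179/3 ≈ 59.667)
(N(-4/6 - 6/(-5)) + q)² = (-3*(-4/6 - 6/(-5)) + 179/3)² = (-3*(-4*⅙ - 6*(-⅕)) + 179/3)² = (-3*(-⅔ + 6/5) + 179/3)² = (-3*8/15 + 179/3)² = (-8/5 + 179/3)² = (871/15)² = 758641/225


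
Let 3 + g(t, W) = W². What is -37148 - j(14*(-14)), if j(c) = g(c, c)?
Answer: -75561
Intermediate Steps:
g(t, W) = -3 + W²
j(c) = -3 + c²
-37148 - j(14*(-14)) = -37148 - (-3 + (14*(-14))²) = -37148 - (-3 + (-196)²) = -37148 - (-3 + 38416) = -37148 - 1*38413 = -37148 - 38413 = -75561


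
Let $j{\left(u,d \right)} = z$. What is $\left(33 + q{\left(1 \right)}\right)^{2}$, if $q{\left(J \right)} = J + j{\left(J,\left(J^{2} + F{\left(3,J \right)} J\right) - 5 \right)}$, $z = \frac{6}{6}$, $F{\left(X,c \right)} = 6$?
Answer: $1225$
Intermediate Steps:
$z = 1$ ($z = 6 \cdot \frac{1}{6} = 1$)
$j{\left(u,d \right)} = 1$
$q{\left(J \right)} = 1 + J$ ($q{\left(J \right)} = J + 1 = 1 + J$)
$\left(33 + q{\left(1 \right)}\right)^{2} = \left(33 + \left(1 + 1\right)\right)^{2} = \left(33 + 2\right)^{2} = 35^{2} = 1225$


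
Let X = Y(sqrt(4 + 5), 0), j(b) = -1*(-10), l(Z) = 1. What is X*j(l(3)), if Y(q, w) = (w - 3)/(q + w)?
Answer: -10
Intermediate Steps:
j(b) = 10
Y(q, w) = (-3 + w)/(q + w)
X = -1 (X = (-3 + 0)/(sqrt(4 + 5) + 0) = -3/(sqrt(9) + 0) = -3/(3 + 0) = -3/3 = (1/3)*(-3) = -1)
X*j(l(3)) = -1*10 = -10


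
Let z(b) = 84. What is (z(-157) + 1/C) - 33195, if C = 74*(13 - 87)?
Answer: -181315837/5476 ≈ -33111.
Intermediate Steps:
C = -5476 (C = 74*(-74) = -5476)
(z(-157) + 1/C) - 33195 = (84 + 1/(-5476)) - 33195 = (84 - 1/5476) - 33195 = 459983/5476 - 33195 = -181315837/5476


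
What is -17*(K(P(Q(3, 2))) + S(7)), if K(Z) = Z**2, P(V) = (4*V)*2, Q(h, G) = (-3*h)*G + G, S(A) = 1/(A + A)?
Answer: -3899409/14 ≈ -2.7853e+5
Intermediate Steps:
S(A) = 1/(2*A)
Q(h, G) = G - 3*G*h (Q(h, G) = -3*G*h + G = G - 3*G*h)
P(V) = 8*V
-17*(K(P(Q(3, 2))) + S(7)) = -17*((8*(2*(1 - 3*3)))**2 + (1/2)/7) = -17*((8*(2*(1 - 9)))**2 + (1/2)*(1/7)) = -17*((8*(2*(-8)))**2 + 1/14) = -17*((8*(-16))**2 + 1/14) = -17*((-128)**2 + 1/14) = -17*(16384 + 1/14) = -17*229377/14 = -3899409/14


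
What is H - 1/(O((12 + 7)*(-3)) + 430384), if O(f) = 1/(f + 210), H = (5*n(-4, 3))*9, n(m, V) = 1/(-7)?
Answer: -2963194956/460941271 ≈ -6.4286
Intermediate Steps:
n(m, V) = -1/7 (n(m, V) = 1*(-1/7) = -1/7)
H = -45/7 (H = (5*(-1/7))*9 = -5/7*9 = -45/7 ≈ -6.4286)
O(f) = 1/(210 + f)
H - 1/(O((12 + 7)*(-3)) + 430384) = -45/7 - 1/(1/(210 + (12 + 7)*(-3)) + 430384) = -45/7 - 1/(1/(210 + 19*(-3)) + 430384) = -45/7 - 1/(1/(210 - 57) + 430384) = -45/7 - 1/(1/153 + 430384) = -45/7 - 1/65848753/153 = -45/7 - 1*153/65848753 = -45/7 - 153/65848753 = -2963194956/460941271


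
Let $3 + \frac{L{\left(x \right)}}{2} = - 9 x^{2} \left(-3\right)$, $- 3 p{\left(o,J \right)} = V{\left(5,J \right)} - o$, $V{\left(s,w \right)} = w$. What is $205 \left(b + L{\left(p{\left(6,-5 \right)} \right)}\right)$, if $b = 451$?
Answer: $240055$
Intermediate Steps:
$p{\left(o,J \right)} = - \frac{J}{3} + \frac{o}{3}$ ($p{\left(o,J \right)} = - \frac{J - o}{3} = - \frac{J}{3} + \frac{o}{3}$)
$L{\left(x \right)} = -6 + 54 x^{2}$ ($L{\left(x \right)} = -6 + 2 - 9 x^{2} \left(-3\right) = -6 + 2 \cdot 27 x^{2} = -6 + 54 x^{2}$)
$205 \left(b + L{\left(p{\left(6,-5 \right)} \right)}\right) = 205 \left(451 - \left(6 - 54 \left(\left(- \frac{1}{3}\right) \left(-5\right) + \frac{1}{3} \cdot 6\right)^{2}\right)\right) = 205 \left(451 - \left(6 - 54 \left(\frac{5}{3} + 2\right)^{2}\right)\right) = 205 \left(451 - \left(6 - 54 \left(\frac{11}{3}\right)^{2}\right)\right) = 205 \left(451 + \left(-6 + 54 \cdot \frac{121}{9}\right)\right) = 205 \left(451 + \left(-6 + 726\right)\right) = 205 \left(451 + 720\right) = 205 \cdot 1171 = 240055$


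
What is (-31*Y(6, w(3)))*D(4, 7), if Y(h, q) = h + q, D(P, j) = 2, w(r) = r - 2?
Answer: -434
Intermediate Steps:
w(r) = -2 + r
(-31*Y(6, w(3)))*D(4, 7) = -31*(6 + (-2 + 3))*2 = -31*(6 + 1)*2 = -31*7*2 = -217*2 = -434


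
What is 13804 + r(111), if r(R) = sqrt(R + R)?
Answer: 13804 + sqrt(222) ≈ 13819.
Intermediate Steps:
r(R) = sqrt(2)*sqrt(R) (r(R) = sqrt(2*R) = sqrt(2)*sqrt(R))
13804 + r(111) = 13804 + sqrt(2)*sqrt(111) = 13804 + sqrt(222)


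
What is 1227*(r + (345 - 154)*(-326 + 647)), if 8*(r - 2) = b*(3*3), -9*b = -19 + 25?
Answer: 300920523/4 ≈ 7.5230e+7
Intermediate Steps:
b = -⅔ (b = -(-19 + 25)/9 = -⅑*6 = -⅔ ≈ -0.66667)
r = 5/4 (r = 2 + (-2*3)/8 = 2 + (-⅔*9)/8 = 2 + (⅛)*(-6) = 2 - ¾ = 5/4 ≈ 1.2500)
1227*(r + (345 - 154)*(-326 + 647)) = 1227*(5/4 + (345 - 154)*(-326 + 647)) = 1227*(5/4 + 191*321) = 1227*(5/4 + 61311) = 1227*(245249/4) = 300920523/4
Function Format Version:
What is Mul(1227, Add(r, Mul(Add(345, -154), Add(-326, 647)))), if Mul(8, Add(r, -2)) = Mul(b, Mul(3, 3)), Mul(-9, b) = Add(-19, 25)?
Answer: Rational(300920523, 4) ≈ 7.5230e+7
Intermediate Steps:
b = Rational(-2, 3) (b = Mul(Rational(-1, 9), Add(-19, 25)) = Mul(Rational(-1, 9), 6) = Rational(-2, 3) ≈ -0.66667)
r = Rational(5, 4) (r = Add(2, Mul(Rational(1, 8), Mul(Rational(-2, 3), Mul(3, 3)))) = Add(2, Mul(Rational(1, 8), Mul(Rational(-2, 3), 9))) = Add(2, Mul(Rational(1, 8), -6)) = Add(2, Rational(-3, 4)) = Rational(5, 4) ≈ 1.2500)
Mul(1227, Add(r, Mul(Add(345, -154), Add(-326, 647)))) = Mul(1227, Add(Rational(5, 4), Mul(Add(345, -154), Add(-326, 647)))) = Mul(1227, Add(Rational(5, 4), Mul(191, 321))) = Mul(1227, Add(Rational(5, 4), 61311)) = Mul(1227, Rational(245249, 4)) = Rational(300920523, 4)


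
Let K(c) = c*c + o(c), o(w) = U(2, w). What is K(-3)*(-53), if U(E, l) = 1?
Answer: -530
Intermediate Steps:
o(w) = 1
K(c) = 1 + c² (K(c) = c*c + 1 = c² + 1 = 1 + c²)
K(-3)*(-53) = (1 + (-3)²)*(-53) = (1 + 9)*(-53) = 10*(-53) = -530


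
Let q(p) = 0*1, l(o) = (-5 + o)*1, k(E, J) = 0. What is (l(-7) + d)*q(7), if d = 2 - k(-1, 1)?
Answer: 0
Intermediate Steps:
l(o) = -5 + o
q(p) = 0
d = 2 (d = 2 - 1*0 = 2 + 0 = 2)
(l(-7) + d)*q(7) = ((-5 - 7) + 2)*0 = (-12 + 2)*0 = -10*0 = 0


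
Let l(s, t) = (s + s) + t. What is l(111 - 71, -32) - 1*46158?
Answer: -46110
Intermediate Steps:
l(s, t) = t + 2*s (l(s, t) = 2*s + t = t + 2*s)
l(111 - 71, -32) - 1*46158 = (-32 + 2*(111 - 71)) - 1*46158 = (-32 + 2*40) - 46158 = (-32 + 80) - 46158 = 48 - 46158 = -46110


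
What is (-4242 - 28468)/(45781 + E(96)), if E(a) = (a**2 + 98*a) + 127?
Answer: -16355/32266 ≈ -0.50688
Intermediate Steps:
E(a) = 127 + a**2 + 98*a
(-4242 - 28468)/(45781 + E(96)) = (-4242 - 28468)/(45781 + (127 + 96**2 + 98*96)) = -32710/(45781 + (127 + 9216 + 9408)) = -32710/(45781 + 18751) = -32710/64532 = -32710*1/64532 = -16355/32266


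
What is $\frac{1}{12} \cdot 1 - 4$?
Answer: $- \frac{47}{12} \approx -3.9167$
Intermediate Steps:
$\frac{1}{12} \cdot 1 - 4 = \frac{1}{12} - 4 = - \frac{47}{12}$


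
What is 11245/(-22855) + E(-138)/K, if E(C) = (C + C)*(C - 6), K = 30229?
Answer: 113684803/138176759 ≈ 0.82275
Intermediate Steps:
E(C) = 2*C*(-6 + C) (E(C) = (2*C)*(-6 + C) = 2*C*(-6 + C))
11245/(-22855) + E(-138)/K = 11245/(-22855) + (2*(-138)*(-6 - 138))/30229 = 11245*(-1/22855) + (2*(-138)*(-144))*(1/30229) = -2249/4571 + 39744*(1/30229) = -2249/4571 + 39744/30229 = 113684803/138176759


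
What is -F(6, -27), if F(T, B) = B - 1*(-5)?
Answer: 22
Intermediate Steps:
F(T, B) = 5 + B (F(T, B) = B + 5 = 5 + B)
-F(6, -27) = -(5 - 27) = -1*(-22) = 22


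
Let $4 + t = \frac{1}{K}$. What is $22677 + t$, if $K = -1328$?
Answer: $\frac{30109743}{1328} \approx 22673.0$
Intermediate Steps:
$t = - \frac{5313}{1328}$ ($t = -4 + \frac{1}{-1328} = -4 - \frac{1}{1328} = - \frac{5313}{1328} \approx -4.0008$)
$22677 + t = 22677 - \frac{5313}{1328} = \frac{30109743}{1328}$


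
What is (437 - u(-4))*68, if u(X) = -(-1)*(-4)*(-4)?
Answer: 28628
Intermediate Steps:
u(X) = 16 (u(X) = -1*4*(-4) = -4*(-4) = 16)
(437 - u(-4))*68 = (437 - 1*16)*68 = (437 - 16)*68 = 421*68 = 28628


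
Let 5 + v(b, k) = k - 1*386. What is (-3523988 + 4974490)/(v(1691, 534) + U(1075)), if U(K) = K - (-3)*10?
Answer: 725251/624 ≈ 1162.3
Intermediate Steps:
v(b, k) = -391 + k (v(b, k) = -5 + (k - 1*386) = -5 + (k - 386) = -5 + (-386 + k) = -391 + k)
U(K) = 30 + K (U(K) = K - 1*(-30) = K + 30 = 30 + K)
(-3523988 + 4974490)/(v(1691, 534) + U(1075)) = (-3523988 + 4974490)/((-391 + 534) + (30 + 1075)) = 1450502/(143 + 1105) = 1450502/1248 = 1450502*(1/1248) = 725251/624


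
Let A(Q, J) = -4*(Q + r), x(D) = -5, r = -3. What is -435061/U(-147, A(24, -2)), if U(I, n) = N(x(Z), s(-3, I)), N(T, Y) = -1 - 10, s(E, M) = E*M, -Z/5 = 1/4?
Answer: 39551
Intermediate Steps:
Z = -5/4 ≈ -1.2500
A(Q, J) = 12 - 4*Q (A(Q, J) = -4*(Q - 3) = -4*(-3 + Q) = 12 - 4*Q)
N(T, Y) = -11
U(I, n) = -11
-435061/U(-147, A(24, -2)) = -435061/(-11) = -435061*(-1/11) = 39551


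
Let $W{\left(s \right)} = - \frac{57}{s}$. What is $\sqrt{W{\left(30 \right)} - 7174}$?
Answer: $\frac{i \sqrt{717590}}{10} \approx 84.711 i$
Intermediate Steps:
$\sqrt{W{\left(30 \right)} - 7174} = \sqrt{- \frac{57}{30} - 7174} = \sqrt{\left(-57\right) \frac{1}{30} - 7174} = \sqrt{- \frac{19}{10} - 7174} = \sqrt{- \frac{71759}{10}} = \frac{i \sqrt{717590}}{10}$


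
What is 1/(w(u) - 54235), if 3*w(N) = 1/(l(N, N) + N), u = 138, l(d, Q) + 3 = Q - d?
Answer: -405/21965174 ≈ -1.8438e-5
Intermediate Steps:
l(d, Q) = -3 + Q - d (l(d, Q) = -3 + (Q - d) = -3 + Q - d)
w(N) = 1/(3*(-3 + N)) (w(N) = 1/(3*((-3 + N - N) + N)) = 1/(3*(-3 + N)))
1/(w(u) - 54235) = 1/(1/(3*(-3 + 138)) - 54235) = 1/((1/3)/135 - 54235) = 1/((1/3)*(1/135) - 54235) = 1/(1/405 - 54235) = 1/(-21965174/405) = -405/21965174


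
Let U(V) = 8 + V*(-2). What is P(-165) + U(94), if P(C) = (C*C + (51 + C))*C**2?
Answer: 738096795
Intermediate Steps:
U(V) = 8 - 2*V
P(C) = C**2*(51 + C + C**2) (P(C) = (C**2 + (51 + C))*C**2 = (51 + C + C**2)*C**2 = C**2*(51 + C + C**2))
P(-165) + U(94) = (-165)**2*(51 - 165 + (-165)**2) + (8 - 2*94) = 27225*(51 - 165 + 27225) + (8 - 188) = 27225*27111 - 180 = 738096975 - 180 = 738096795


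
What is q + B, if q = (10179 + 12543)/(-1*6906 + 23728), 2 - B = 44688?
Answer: -375842585/8411 ≈ -44685.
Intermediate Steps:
B = -44686 (B = 2 - 1*44688 = 2 - 44688 = -44686)
q = 11361/8411 (q = 22722/(-6906 + 23728) = 22722/16822 = 22722*(1/16822) = 11361/8411 ≈ 1.3507)
q + B = 11361/8411 - 44686 = -375842585/8411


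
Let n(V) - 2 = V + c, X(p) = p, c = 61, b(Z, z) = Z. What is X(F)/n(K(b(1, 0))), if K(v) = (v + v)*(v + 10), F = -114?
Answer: -114/85 ≈ -1.3412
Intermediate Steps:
K(v) = 2*v*(10 + v) (K(v) = (2*v)*(10 + v) = 2*v*(10 + v))
n(V) = 63 + V (n(V) = 2 + (V + 61) = 2 + (61 + V) = 63 + V)
X(F)/n(K(b(1, 0))) = -114/(63 + 2*1*(10 + 1)) = -114/(63 + 2*1*11) = -114/(63 + 22) = -114/85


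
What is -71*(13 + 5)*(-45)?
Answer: 57510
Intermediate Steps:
-71*(13 + 5)*(-45) = -1278*(-45) = -71*(-810) = 57510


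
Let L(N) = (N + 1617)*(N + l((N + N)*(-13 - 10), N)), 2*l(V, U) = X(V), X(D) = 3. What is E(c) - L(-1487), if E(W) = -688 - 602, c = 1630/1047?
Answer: 191825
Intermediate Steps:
c = 1630/1047 (c = 1630*(1/1047) = 1630/1047 ≈ 1.5568)
l(V, U) = 3/2 (l(V, U) = (½)*3 = 3/2)
E(W) = -1290
L(N) = (1617 + N)*(3/2 + N) (L(N) = (N + 1617)*(N + 3/2) = (1617 + N)*(3/2 + N))
E(c) - L(-1487) = -1290 - (4851/2 + (-1487)² + (3237/2)*(-1487)) = -1290 - (4851/2 + 2211169 - 4813419/2) = -1290 - 1*(-193115) = -1290 + 193115 = 191825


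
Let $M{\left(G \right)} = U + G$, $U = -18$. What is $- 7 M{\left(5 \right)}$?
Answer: $91$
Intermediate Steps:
$M{\left(G \right)} = -18 + G$
$- 7 M{\left(5 \right)} = - 7 \left(-18 + 5\right) = \left(-7\right) \left(-13\right) = 91$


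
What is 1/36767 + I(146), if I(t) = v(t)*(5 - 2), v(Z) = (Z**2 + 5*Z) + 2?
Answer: 2431916449/36767 ≈ 66144.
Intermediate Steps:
v(Z) = 2 + Z**2 + 5*Z
I(t) = 6 + 3*t**2 + 15*t (I(t) = (2 + t**2 + 5*t)*(5 - 2) = (2 + t**2 + 5*t)*3 = 6 + 3*t**2 + 15*t)
1/36767 + I(146) = 1/36767 + (6 + 3*146**2 + 15*146) = 1/36767 + (6 + 3*21316 + 2190) = 1/36767 + (6 + 63948 + 2190) = 1/36767 + 66144 = 2431916449/36767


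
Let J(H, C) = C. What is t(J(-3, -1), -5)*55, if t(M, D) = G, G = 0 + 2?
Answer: 110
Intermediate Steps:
G = 2
t(M, D) = 2
t(J(-3, -1), -5)*55 = 2*55 = 110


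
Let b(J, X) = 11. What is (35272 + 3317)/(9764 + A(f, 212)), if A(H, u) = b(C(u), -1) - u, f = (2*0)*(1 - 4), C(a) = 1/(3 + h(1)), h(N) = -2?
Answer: 38589/9563 ≈ 4.0352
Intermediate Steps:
C(a) = 1 (C(a) = 1/(3 - 2) = 1/1 = 1)
f = 0 (f = 0*(-3) = 0)
A(H, u) = 11 - u
(35272 + 3317)/(9764 + A(f, 212)) = (35272 + 3317)/(9764 + (11 - 1*212)) = 38589/(9764 + (11 - 212)) = 38589/(9764 - 201) = 38589/9563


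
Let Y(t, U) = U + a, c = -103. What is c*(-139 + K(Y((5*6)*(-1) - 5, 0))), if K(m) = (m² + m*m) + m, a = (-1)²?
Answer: 14008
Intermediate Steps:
a = 1
Y(t, U) = 1 + U (Y(t, U) = U + 1 = 1 + U)
K(m) = m + 2*m² (K(m) = (m² + m²) + m = 2*m² + m = m + 2*m²)
c*(-139 + K(Y((5*6)*(-1) - 5, 0))) = -103*(-139 + (1 + 0)*(1 + 2*(1 + 0))) = -103*(-139 + 1*(1 + 2*1)) = -103*(-139 + 1*(1 + 2)) = -103*(-139 + 1*3) = -103*(-139 + 3) = -103*(-136) = 14008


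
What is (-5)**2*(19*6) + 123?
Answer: 2973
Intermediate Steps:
(-5)**2*(19*6) + 123 = 25*114 + 123 = 2850 + 123 = 2973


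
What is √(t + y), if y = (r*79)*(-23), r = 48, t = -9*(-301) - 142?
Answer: I*√84649 ≈ 290.94*I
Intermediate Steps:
t = 2567 (t = 2709 - 142 = 2567)
y = -87216 (y = (48*79)*(-23) = 3792*(-23) = -87216)
√(t + y) = √(2567 - 87216) = √(-84649) = I*√84649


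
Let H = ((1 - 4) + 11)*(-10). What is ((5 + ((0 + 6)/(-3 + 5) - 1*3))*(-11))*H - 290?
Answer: 4110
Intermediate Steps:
H = -80 (H = (-3 + 11)*(-10) = 8*(-10) = -80)
((5 + ((0 + 6)/(-3 + 5) - 1*3))*(-11))*H - 290 = ((5 + ((0 + 6)/(-3 + 5) - 1*3))*(-11))*(-80) - 290 = ((5 + (6/2 - 3))*(-11))*(-80) - 290 = ((5 + (6*(½) - 3))*(-11))*(-80) - 290 = ((5 + (3 - 3))*(-11))*(-80) - 290 = ((5 + 0)*(-11))*(-80) - 290 = (5*(-11))*(-80) - 290 = -55*(-80) - 290 = 4400 - 290 = 4110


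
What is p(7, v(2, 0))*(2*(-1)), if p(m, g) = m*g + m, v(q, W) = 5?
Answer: -84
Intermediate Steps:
p(m, g) = m + g*m (p(m, g) = g*m + m = m + g*m)
p(7, v(2, 0))*(2*(-1)) = (7*(1 + 5))*(2*(-1)) = (7*6)*(-2) = 42*(-2) = -84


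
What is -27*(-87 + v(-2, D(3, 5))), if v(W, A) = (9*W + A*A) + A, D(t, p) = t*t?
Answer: 405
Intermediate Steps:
D(t, p) = t²
v(W, A) = A + A² + 9*W (v(W, A) = (9*W + A²) + A = (A² + 9*W) + A = A + A² + 9*W)
-27*(-87 + v(-2, D(3, 5))) = -27*(-87 + (3² + (3²)² + 9*(-2))) = -27*(-87 + (9 + 9² - 18)) = -27*(-87 + (9 + 81 - 18)) = -27*(-87 + 72) = -27*(-15) = 405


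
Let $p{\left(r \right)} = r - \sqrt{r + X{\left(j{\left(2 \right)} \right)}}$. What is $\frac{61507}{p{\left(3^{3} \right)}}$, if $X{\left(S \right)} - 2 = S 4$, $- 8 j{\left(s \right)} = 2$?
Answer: $\frac{1660689}{701} + \frac{123014 \sqrt{7}}{701} \approx 2833.3$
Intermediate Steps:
$j{\left(s \right)} = - \frac{1}{4}$ ($j{\left(s \right)} = \left(- \frac{1}{8}\right) 2 = - \frac{1}{4}$)
$X{\left(S \right)} = 2 + 4 S$ ($X{\left(S \right)} = 2 + S 4 = 2 + 4 S$)
$p{\left(r \right)} = r - \sqrt{1 + r}$ ($p{\left(r \right)} = r - \sqrt{r + \left(2 + 4 \left(- \frac{1}{4}\right)\right)} = r - \sqrt{r + \left(2 - 1\right)} = r - \sqrt{r + 1} = r - \sqrt{1 + r}$)
$\frac{61507}{p{\left(3^{3} \right)}} = \frac{61507}{3^{3} - \sqrt{1 + 3^{3}}} = \frac{61507}{27 - \sqrt{1 + 27}} = \frac{61507}{27 - \sqrt{28}} = \frac{61507}{27 - 2 \sqrt{7}}$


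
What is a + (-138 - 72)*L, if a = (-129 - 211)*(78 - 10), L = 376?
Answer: -102080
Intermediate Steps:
a = -23120 (a = -340*68 = -23120)
a + (-138 - 72)*L = -23120 + (-138 - 72)*376 = -23120 - 210*376 = -23120 - 78960 = -102080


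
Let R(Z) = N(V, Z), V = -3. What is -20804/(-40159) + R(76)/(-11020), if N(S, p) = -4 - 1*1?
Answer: 6556025/12644348 ≈ 0.51849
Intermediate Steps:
N(S, p) = -5 (N(S, p) = -4 - 1 = -5)
R(Z) = -5
-20804/(-40159) + R(76)/(-11020) = -20804/(-40159) - 5/(-11020) = -20804*(-1/40159) - 5*(-1/11020) = 2972/5737 + 1/2204 = 6556025/12644348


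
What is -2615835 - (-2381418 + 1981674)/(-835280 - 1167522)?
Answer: -2619499984707/1001401 ≈ -2.6158e+6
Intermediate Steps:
-2615835 - (-2381418 + 1981674)/(-835280 - 1167522) = -2615835 - (-399744)/(-2002802) = -2615835 - (-399744)*(-1)/2002802 = -2615835 - 1*199872/1001401 = -2615835 - 199872/1001401 = -2619499984707/1001401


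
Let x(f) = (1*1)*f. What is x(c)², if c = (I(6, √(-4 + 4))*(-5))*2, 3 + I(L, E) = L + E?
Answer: 900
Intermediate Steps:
I(L, E) = -3 + E + L (I(L, E) = -3 + (L + E) = -3 + (E + L) = -3 + E + L)
c = -30 (c = ((-3 + √(-4 + 4) + 6)*(-5))*2 = ((-3 + √0 + 6)*(-5))*2 = ((-3 + 0 + 6)*(-5))*2 = (3*(-5))*2 = -15*2 = -30)
x(f) = f (x(f) = 1*f = f)
x(c)² = (-30)² = 900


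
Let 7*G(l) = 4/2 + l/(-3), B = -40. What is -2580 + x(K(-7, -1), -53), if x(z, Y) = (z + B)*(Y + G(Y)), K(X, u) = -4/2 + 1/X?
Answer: -68330/147 ≈ -464.83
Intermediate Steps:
G(l) = 2/7 - l/21 (G(l) = (4/2 + l/(-3))/7 = (4*(½) + l*(-⅓))/7 = (2 - l/3)/7 = 2/7 - l/21)
K(X, u) = -2 + 1/X (K(X, u) = -4*½ + 1/X = -2 + 1/X)
x(z, Y) = (-40 + z)*(2/7 + 20*Y/21) (x(z, Y) = (z - 40)*(Y + (2/7 - Y/21)) = (-40 + z)*(2/7 + 20*Y/21))
-2580 + x(K(-7, -1), -53) = -2580 + (-80/7 - 800/21*(-53) + 2*(-2 + 1/(-7))/7 + (20/21)*(-53)*(-2 + 1/(-7))) = -2580 + (-80/7 + 42400/21 + 2*(-2 - ⅐)/7 + (20/21)*(-53)*(-2 - ⅐)) = -2580 + (-80/7 + 42400/21 + (2/7)*(-15/7) + (20/21)*(-53)*(-15/7)) = -2580 + (-80/7 + 42400/21 - 30/49 + 5300/49) = -2580 + 310930/147 = -68330/147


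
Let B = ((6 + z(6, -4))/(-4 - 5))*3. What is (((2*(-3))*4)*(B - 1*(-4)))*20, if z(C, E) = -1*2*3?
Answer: -1920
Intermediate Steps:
z(C, E) = -6 (z(C, E) = -2*3 = -6)
B = 0 (B = ((6 - 6)/(-4 - 5))*3 = (0/(-9))*3 = (0*(-1/9))*3 = 0*3 = 0)
(((2*(-3))*4)*(B - 1*(-4)))*20 = (((2*(-3))*4)*(0 - 1*(-4)))*20 = ((-6*4)*(0 + 4))*20 = -24*4*20 = -96*20 = -1920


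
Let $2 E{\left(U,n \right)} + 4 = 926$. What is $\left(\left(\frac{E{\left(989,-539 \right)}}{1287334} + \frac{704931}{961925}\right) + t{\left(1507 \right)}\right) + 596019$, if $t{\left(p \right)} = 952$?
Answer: $\frac{739241295177260829}{1238318757950} \approx 5.9697 \cdot 10^{5}$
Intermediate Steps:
$E{\left(U,n \right)} = 461$ ($E{\left(U,n \right)} = -2 + \frac{1}{2} \cdot 926 = -2 + 463 = 461$)
$\left(\left(\frac{E{\left(989,-539 \right)}}{1287334} + \frac{704931}{961925}\right) + t{\left(1507 \right)}\right) + 596019 = \left(\left(\frac{461}{1287334} + \frac{704931}{961925}\right) + 952\right) + 596019 = \left(\frac{907925091379}{1238318757950} + 952\right) + 596019 = \frac{1179787382659779}{1238318757950} + 596019 = \frac{739241295177260829}{1238318757950}$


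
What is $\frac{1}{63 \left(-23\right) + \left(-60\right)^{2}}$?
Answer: $\frac{1}{2151} \approx 0.0004649$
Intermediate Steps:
$\frac{1}{63 \left(-23\right) + \left(-60\right)^{2}} = \frac{1}{-1449 + 3600} = \frac{1}{2151}$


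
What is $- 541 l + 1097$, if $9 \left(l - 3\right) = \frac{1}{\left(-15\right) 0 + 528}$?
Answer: $- \frac{2500093}{4752} \approx -526.11$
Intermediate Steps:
$l = \frac{14257}{4752}$ ($l = 3 + \frac{1}{9 \left(\left(-15\right) 0 + 528\right)} = 3 + \frac{1}{9 \left(0 + 528\right)} = 3 + \frac{1}{9 \cdot 528} = 3 + \frac{1}{9} \cdot \frac{1}{528} = 3 + \frac{1}{4752} = \frac{14257}{4752} \approx 3.0002$)
$- 541 l + 1097 = \left(-541\right) \frac{14257}{4752} + 1097 = - \frac{7713037}{4752} + 1097 = - \frac{2500093}{4752}$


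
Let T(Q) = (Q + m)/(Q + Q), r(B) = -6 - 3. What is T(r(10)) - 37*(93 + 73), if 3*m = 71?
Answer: -165856/27 ≈ -6142.8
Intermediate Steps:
r(B) = -9
m = 71/3 (m = (1/3)*71 = 71/3 ≈ 23.667)
T(Q) = (71/3 + Q)/(2*Q) (T(Q) = (Q + 71/3)/(Q + Q) = (71/3 + Q)/((2*Q)) = (71/3 + Q)*(1/(2*Q)) = (71/3 + Q)/(2*Q))
T(r(10)) - 37*(93 + 73) = (1/6)*(71 + 3*(-9))/(-9) - 37*(93 + 73) = (1/6)*(-1/9)*(71 - 27) - 37*166 = (1/6)*(-1/9)*44 - 6142 = -22/27 - 6142 = -165856/27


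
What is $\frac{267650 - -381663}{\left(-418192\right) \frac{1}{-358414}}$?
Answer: $\frac{116361434791}{209096} \approx 5.565 \cdot 10^{5}$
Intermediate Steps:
$\frac{267650 - -381663}{\left(-418192\right) \frac{1}{-358414}} = \frac{267650 + 381663}{\left(-418192\right) \left(- \frac{1}{358414}\right)} = \frac{649313}{\frac{209096}{179207}} = 649313 \cdot \frac{179207}{209096} = \frac{116361434791}{209096}$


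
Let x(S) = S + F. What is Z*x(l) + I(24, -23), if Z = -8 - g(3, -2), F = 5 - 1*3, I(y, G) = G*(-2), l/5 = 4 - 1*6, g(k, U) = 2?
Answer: 126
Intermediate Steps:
l = -10 (l = 5*(4 - 1*6) = 5*(4 - 6) = 5*(-2) = -10)
I(y, G) = -2*G
F = 2 (F = 5 - 3 = 2)
Z = -10 (Z = -8 - 1*2 = -8 - 2 = -10)
x(S) = 2 + S (x(S) = S + 2 = 2 + S)
Z*x(l) + I(24, -23) = -10*(2 - 10) - 2*(-23) = -10*(-8) + 46 = 80 + 46 = 126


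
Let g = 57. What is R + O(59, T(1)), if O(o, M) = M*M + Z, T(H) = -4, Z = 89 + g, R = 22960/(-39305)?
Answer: 181270/1123 ≈ 161.42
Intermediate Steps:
R = -656/1123 (R = 22960*(-1/39305) = -656/1123 ≈ -0.58415)
Z = 146 (Z = 89 + 57 = 146)
O(o, M) = 146 + M² (O(o, M) = M*M + 146 = M² + 146 = 146 + M²)
R + O(59, T(1)) = -656/1123 + (146 + (-4)²) = -656/1123 + (146 + 16) = -656/1123 + 162 = 181270/1123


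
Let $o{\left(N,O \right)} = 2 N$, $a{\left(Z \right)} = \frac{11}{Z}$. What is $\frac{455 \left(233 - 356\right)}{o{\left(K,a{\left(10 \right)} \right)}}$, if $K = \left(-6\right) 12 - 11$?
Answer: $\frac{55965}{166} \approx 337.14$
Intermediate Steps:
$K = -83$ ($K = -72 - 11 = -83$)
$\frac{455 \left(233 - 356\right)}{o{\left(K,a{\left(10 \right)} \right)}} = \frac{455 \left(233 - 356\right)}{2 \left(-83\right)} = \frac{455 \left(-123\right)}{-166} = \left(-55965\right) \left(- \frac{1}{166}\right) = \frac{55965}{166}$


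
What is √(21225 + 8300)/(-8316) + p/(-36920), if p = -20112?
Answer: 2514/4615 - 5*√1181/8316 ≈ 0.52408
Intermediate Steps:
√(21225 + 8300)/(-8316) + p/(-36920) = √(21225 + 8300)/(-8316) - 20112/(-36920) = √29525*(-1/8316) - 20112*(-1/36920) = (5*√1181)*(-1/8316) + 2514/4615 = -5*√1181/8316 + 2514/4615 = 2514/4615 - 5*√1181/8316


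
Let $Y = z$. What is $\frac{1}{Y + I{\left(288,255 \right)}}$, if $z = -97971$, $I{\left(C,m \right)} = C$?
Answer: $- \frac{1}{97683} \approx -1.0237 \cdot 10^{-5}$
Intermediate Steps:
$Y = -97971$
$\frac{1}{Y + I{\left(288,255 \right)}} = \frac{1}{-97971 + 288} = \frac{1}{-97683} = - \frac{1}{97683}$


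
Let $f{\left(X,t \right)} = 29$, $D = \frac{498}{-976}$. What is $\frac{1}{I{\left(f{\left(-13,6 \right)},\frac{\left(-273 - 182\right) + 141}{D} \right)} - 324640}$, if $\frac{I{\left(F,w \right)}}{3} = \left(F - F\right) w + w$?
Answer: $- \frac{83}{26791888} \approx -3.098 \cdot 10^{-6}$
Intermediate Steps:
$D = - \frac{249}{488}$ ($D = 498 \left(- \frac{1}{976}\right) = - \frac{249}{488} \approx -0.51025$)
$I{\left(F,w \right)} = 3 w$ ($I{\left(F,w \right)} = 3 \left(\left(F - F\right) w + w\right) = 3 \left(0 w + w\right) = 3 \left(0 + w\right) = 3 w$)
$\frac{1}{I{\left(f{\left(-13,6 \right)},\frac{\left(-273 - 182\right) + 141}{D} \right)} - 324640} = \frac{1}{3 \frac{\left(-273 - 182\right) + 141}{- \frac{249}{488}} - 324640} = \frac{1}{3 \left(-455 + 141\right) \left(- \frac{488}{249}\right) - 324640} = \frac{1}{3 \left(\left(-314\right) \left(- \frac{488}{249}\right)\right) - 324640} = \frac{1}{3 \cdot \frac{153232}{249} - 324640} = \frac{1}{\frac{153232}{83} - 324640} = \frac{1}{- \frac{26791888}{83}} = - \frac{83}{26791888}$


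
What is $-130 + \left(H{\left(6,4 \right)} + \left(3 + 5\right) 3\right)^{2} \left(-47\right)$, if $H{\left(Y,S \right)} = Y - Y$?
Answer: $-27202$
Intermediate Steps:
$H{\left(Y,S \right)} = 0$
$-130 + \left(H{\left(6,4 \right)} + \left(3 + 5\right) 3\right)^{2} \left(-47\right) = -130 + \left(0 + \left(3 + 5\right) 3\right)^{2} \left(-47\right) = -130 + \left(0 + 8 \cdot 3\right)^{2} \left(-47\right) = -130 + \left(0 + 24\right)^{2} \left(-47\right) = -130 + 24^{2} \left(-47\right) = -130 + 576 \left(-47\right) = -130 - 27072 = -27202$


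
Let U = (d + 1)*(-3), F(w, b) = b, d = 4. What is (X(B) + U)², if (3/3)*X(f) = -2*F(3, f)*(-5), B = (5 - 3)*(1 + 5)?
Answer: 11025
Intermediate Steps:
B = 12 (B = 2*6 = 12)
X(f) = 10*f (X(f) = -2*f*(-5) = 10*f)
U = -15 (U = (4 + 1)*(-3) = 5*(-3) = -15)
(X(B) + U)² = (10*12 - 15)² = (120 - 15)² = 105² = 11025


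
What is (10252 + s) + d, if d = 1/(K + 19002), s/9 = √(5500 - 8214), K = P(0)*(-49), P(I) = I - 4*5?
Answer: 204855465/19982 + 9*I*√2714 ≈ 10252.0 + 468.86*I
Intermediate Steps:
P(I) = -20 + I (P(I) = I - 20 = -20 + I)
K = 980 (K = (-20 + 0)*(-49) = -20*(-49) = 980)
s = 9*I*√2714 (s = 9*√(5500 - 8214) = 9*√(-2714) = 9*(I*√2714) = 9*I*√2714 ≈ 468.86*I)
d = 1/19982 (d = 1/(980 + 19002) = 1/19982 ≈ 5.0045e-5)
(10252 + s) + d = (10252 + 9*I*√2714) + 1/19982 = 204855465/19982 + 9*I*√2714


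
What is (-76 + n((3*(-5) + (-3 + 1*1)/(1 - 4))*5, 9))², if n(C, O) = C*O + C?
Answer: 5654884/9 ≈ 6.2832e+5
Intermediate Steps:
n(C, O) = C + C*O
(-76 + n((3*(-5) + (-3 + 1*1)/(1 - 4))*5, 9))² = (-76 + ((3*(-5) + (-3 + 1*1)/(1 - 4))*5)*(1 + 9))² = (-76 + ((-15 + (-3 + 1)/(-3))*5)*10)² = (-76 + ((-15 - 2*(-⅓))*5)*10)² = (-76 + ((-15 + ⅔)*5)*10)² = (-76 - 43/3*5*10)² = (-76 - 215/3*10)² = (-76 - 2150/3)² = (-2378/3)² = 5654884/9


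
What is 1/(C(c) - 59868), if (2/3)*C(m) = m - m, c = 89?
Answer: -1/59868 ≈ -1.6703e-5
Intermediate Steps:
C(m) = 0 (C(m) = 3*(m - m)/2 = (3/2)*0 = 0)
1/(C(c) - 59868) = 1/(0 - 59868) = 1/(-59868) = -1/59868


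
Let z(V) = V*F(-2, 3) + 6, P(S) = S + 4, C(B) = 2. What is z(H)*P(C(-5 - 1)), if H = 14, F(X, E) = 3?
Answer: 288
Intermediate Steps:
P(S) = 4 + S
z(V) = 6 + 3*V (z(V) = V*3 + 6 = 3*V + 6 = 6 + 3*V)
z(H)*P(C(-5 - 1)) = (6 + 3*14)*(4 + 2) = (6 + 42)*6 = 48*6 = 288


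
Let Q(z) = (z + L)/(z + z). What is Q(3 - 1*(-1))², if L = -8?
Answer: ¼ ≈ 0.25000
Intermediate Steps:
Q(z) = (-8 + z)/(2*z) (Q(z) = (z - 8)/(z + z) = (-8 + z)/((2*z)) = (-8 + z)*(1/(2*z)) = (-8 + z)/(2*z))
Q(3 - 1*(-1))² = ((-8 + (3 - 1*(-1)))/(2*(3 - 1*(-1))))² = ((-8 + (3 + 1))/(2*(3 + 1)))² = ((½)*(-8 + 4)/4)² = ((½)*(¼)*(-4))² = (-½)² = ¼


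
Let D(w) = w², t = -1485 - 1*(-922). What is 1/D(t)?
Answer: 1/316969 ≈ 3.1549e-6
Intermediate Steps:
t = -563 (t = -1485 + 922 = -563)
1/D(t) = 1/((-563)²) = 1/316969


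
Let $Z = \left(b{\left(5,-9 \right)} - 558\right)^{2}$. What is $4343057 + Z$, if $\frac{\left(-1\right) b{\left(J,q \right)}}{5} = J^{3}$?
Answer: $5742546$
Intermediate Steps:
$b{\left(J,q \right)} = - 5 J^{3}$
$Z = 1399489$ ($Z = \left(- 5 \cdot 5^{3} - 558\right)^{2} = \left(\left(-5\right) 125 - 558\right)^{2} = \left(-625 - 558\right)^{2} = \left(-1183\right)^{2} = 1399489$)
$4343057 + Z = 4343057 + 1399489 = 5742546$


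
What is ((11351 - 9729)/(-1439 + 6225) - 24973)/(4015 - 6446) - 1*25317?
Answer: -147218925833/5817383 ≈ -25307.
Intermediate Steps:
((11351 - 9729)/(-1439 + 6225) - 24973)/(4015 - 6446) - 1*25317 = (1622/4786 - 24973)/(-2431) - 25317 = (1622*(1/4786) - 24973)*(-1/2431) - 25317 = (811/2393 - 24973)*(-1/2431) - 25317 = -59759578/2393*(-1/2431) - 25317 = 59759578/5817383 - 25317 = -147218925833/5817383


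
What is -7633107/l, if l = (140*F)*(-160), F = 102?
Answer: 2544369/761600 ≈ 3.3408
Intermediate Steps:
l = -2284800 (l = (140*102)*(-160) = 14280*(-160) = -2284800)
-7633107/l = -7633107/(-2284800) = -7633107*(-1/2284800) = 2544369/761600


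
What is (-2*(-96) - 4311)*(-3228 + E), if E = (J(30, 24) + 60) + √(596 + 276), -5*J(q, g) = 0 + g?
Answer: 65343816/5 - 8238*√218 ≈ 1.2947e+7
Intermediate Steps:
J(q, g) = -g/5 (J(q, g) = -(0 + g)/5 = -g/5)
E = 276/5 + 2*√218 (E = (-⅕*24 + 60) + √(596 + 276) = (-24/5 + 60) + √872 = 276/5 + 2*√218 ≈ 84.730)
(-2*(-96) - 4311)*(-3228 + E) = (-2*(-96) - 4311)*(-3228 + (276/5 + 2*√218)) = (192 - 4311)*(-15864/5 + 2*√218) = -4119*(-15864/5 + 2*√218) = 65343816/5 - 8238*√218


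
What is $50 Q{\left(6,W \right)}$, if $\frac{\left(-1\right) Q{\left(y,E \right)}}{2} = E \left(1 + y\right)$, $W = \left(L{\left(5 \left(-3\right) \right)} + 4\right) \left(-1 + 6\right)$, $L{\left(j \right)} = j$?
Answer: $38500$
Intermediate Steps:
$W = -55$ ($W = \left(5 \left(-3\right) + 4\right) \left(-1 + 6\right) = \left(-15 + 4\right) 5 = \left(-11\right) 5 = -55$)
$Q{\left(y,E \right)} = - 2 E \left(1 + y\right)$
$50 Q{\left(6,W \right)} = 50 \left(\left(-2\right) \left(-55\right) \left(1 + 6\right)\right) = 50 \left(\left(-2\right) \left(-55\right) 7\right) = 50 \cdot 770 = 38500$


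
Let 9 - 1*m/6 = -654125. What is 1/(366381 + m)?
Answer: 1/4291185 ≈ 2.3304e-7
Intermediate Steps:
m = 3924804 (m = 54 - 6*(-654125) = 54 + 3924750 = 3924804)
1/(366381 + m) = 1/(366381 + 3924804) = 1/4291185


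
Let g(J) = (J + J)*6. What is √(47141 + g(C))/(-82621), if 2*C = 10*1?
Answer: -√47201/82621 ≈ -0.0026296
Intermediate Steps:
C = 5 (C = (10*1)/2 = (½)*10 = 5)
g(J) = 12*J (g(J) = (2*J)*6 = 12*J)
√(47141 + g(C))/(-82621) = √(47141 + 12*5)/(-82621) = √(47141 + 60)*(-1/82621) = √47201*(-1/82621) = -√47201/82621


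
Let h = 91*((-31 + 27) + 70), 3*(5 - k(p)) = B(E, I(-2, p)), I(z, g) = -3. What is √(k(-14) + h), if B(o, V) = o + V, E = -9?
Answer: √6015 ≈ 77.556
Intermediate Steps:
B(o, V) = V + o
k(p) = 9 (k(p) = 5 - (-3 - 9)/3 = 5 - ⅓*(-12) = 5 + 4 = 9)
h = 6006 (h = 91*(-4 + 70) = 91*66 = 6006)
√(k(-14) + h) = √(9 + 6006) = √6015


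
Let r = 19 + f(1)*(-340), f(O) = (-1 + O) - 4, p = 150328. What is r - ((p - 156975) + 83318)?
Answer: -75292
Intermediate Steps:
f(O) = -5 + O
r = 1379 (r = 19 + (-5 + 1)*(-340) = 19 - 4*(-340) = 19 + 1360 = 1379)
r - ((p - 156975) + 83318) = 1379 - ((150328 - 156975) + 83318) = 1379 - (-6647 + 83318) = 1379 - 1*76671 = 1379 - 76671 = -75292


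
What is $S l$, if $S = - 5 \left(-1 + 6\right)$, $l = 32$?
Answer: $-800$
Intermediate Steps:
$S = -25$ ($S = \left(-5\right) 5 = -25$)
$S l = \left(-25\right) 32 = -800$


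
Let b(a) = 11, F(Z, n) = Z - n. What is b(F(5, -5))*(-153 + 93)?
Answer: -660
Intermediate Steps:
b(F(5, -5))*(-153 + 93) = 11*(-153 + 93) = 11*(-60) = -660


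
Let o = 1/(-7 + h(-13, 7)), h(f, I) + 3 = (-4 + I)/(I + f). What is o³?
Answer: -8/9261 ≈ -0.00086384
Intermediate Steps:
h(f, I) = -3 + (-4 + I)/(I + f)
o = -2/21 (o = 1/(-7 + (-4 - 3*(-13) - 2*7)/(7 - 13)) = 1/(-7 + (-4 + 39 - 14)/(-6)) = 1/(-7 - ⅙*21) = 1/(-7 - 7/2) = 1/(-21/2) = -2/21 ≈ -0.095238)
o³ = (-2/21)³ = -8/9261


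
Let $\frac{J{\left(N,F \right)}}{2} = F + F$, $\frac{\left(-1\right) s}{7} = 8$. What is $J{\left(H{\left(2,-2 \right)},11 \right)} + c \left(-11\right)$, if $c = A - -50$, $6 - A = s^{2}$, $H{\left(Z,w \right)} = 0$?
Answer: $33924$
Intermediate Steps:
$s = -56$ ($s = \left(-7\right) 8 = -56$)
$A = -3130$ ($A = 6 - \left(-56\right)^{2} = 6 - 3136 = -3130$)
$J{\left(N,F \right)} = 4 F$ ($J{\left(N,F \right)} = 2 \left(F + F\right) = 2 \cdot 2 F = 4 F$)
$c = -3080$ ($c = -3130 - -50 = -3130 + 50 = -3080$)
$J{\left(H{\left(2,-2 \right)},11 \right)} + c \left(-11\right) = 4 \cdot 11 - -33880 = 44 + 33880 = 33924$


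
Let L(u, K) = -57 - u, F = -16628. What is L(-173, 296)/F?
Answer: -29/4157 ≈ -0.0069762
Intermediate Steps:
L(-173, 296)/F = (-57 - 1*(-173))/(-16628) = (-57 + 173)*(-1/16628) = 116*(-1/16628) = -29/4157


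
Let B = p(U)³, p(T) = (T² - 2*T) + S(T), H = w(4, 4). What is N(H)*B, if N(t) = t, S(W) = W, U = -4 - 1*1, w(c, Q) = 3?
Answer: 81000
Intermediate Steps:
U = -5 (U = -4 - 1 = -5)
H = 3
p(T) = T² - T (p(T) = (T² - 2*T) + T = T² - T)
B = 27000 (B = (-5*(-1 - 5))³ = (-5*(-6))³ = 30³ = 27000)
N(H)*B = 3*27000 = 81000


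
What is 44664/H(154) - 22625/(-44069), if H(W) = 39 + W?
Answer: 1972664441/8505317 ≈ 231.93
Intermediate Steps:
44664/H(154) - 22625/(-44069) = 44664/(39 + 154) - 22625/(-44069) = 44664/193 - 22625*(-1/44069) = 44664*(1/193) + 22625/44069 = 44664/193 + 22625/44069 = 1972664441/8505317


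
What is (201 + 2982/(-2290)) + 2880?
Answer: 3526254/1145 ≈ 3079.7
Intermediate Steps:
(201 + 2982/(-2290)) + 2880 = (201 + 2982*(-1/2290)) + 2880 = (201 - 1491/1145) + 2880 = 228654/1145 + 2880 = 3526254/1145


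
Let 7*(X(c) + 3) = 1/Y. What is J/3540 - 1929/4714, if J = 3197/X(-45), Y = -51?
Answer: -2116758071/2981510720 ≈ -0.70996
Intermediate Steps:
X(c) = -1072/357 (X(c) = -3 + (⅐)/(-51) = -3 + (⅐)*(-1/51) = -3 - 1/357 = -1072/357)
J = -1141329/1072 (J = 3197/(-1072/357) = 3197*(-357/1072) = -1141329/1072 ≈ -1064.7)
J/3540 - 1929/4714 = -1141329/1072/3540 - 1929/4714 = -1141329/1072*1/3540 - 1929*1/4714 = -380443/1264960 - 1929/4714 = -2116758071/2981510720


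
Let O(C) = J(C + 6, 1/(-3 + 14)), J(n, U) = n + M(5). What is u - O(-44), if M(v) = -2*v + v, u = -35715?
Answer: -35672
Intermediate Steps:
M(v) = -v
J(n, U) = -5 + n (J(n, U) = n - 1*5 = n - 5 = -5 + n)
O(C) = 1 + C (O(C) = -5 + (C + 6) = -5 + (6 + C) = 1 + C)
u - O(-44) = -35715 - (1 - 44) = -35715 - 1*(-43) = -35715 + 43 = -35672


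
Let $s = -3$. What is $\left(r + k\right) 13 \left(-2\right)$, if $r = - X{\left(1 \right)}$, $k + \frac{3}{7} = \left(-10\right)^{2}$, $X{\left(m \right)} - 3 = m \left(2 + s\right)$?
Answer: $- \frac{17758}{7} \approx -2536.9$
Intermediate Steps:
$X{\left(m \right)} = 3 - m$ ($X{\left(m \right)} = 3 + m \left(2 - 3\right) = 3 + m \left(-1\right) = 3 - m$)
$k = \frac{697}{7}$ ($k = - \frac{3}{7} + \left(-10\right)^{2} = - \frac{3}{7} + 100 = \frac{697}{7} \approx 99.571$)
$r = -2$ ($r = - (3 - 1) = \left(-1\right) 2 = -2$)
$\left(r + k\right) 13 \left(-2\right) = \left(-2 + \frac{697}{7}\right) 13 \left(-2\right) = \frac{683}{7} \left(-26\right) = - \frac{17758}{7}$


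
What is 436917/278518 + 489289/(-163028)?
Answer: -32523044513/22703116252 ≈ -1.4325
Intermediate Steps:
436917/278518 + 489289/(-163028) = 436917*(1/278518) + 489289*(-1/163028) = 436917/278518 - 489289/163028 = -32523044513/22703116252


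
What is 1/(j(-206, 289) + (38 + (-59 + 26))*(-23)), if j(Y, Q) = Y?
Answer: -1/321 ≈ -0.0031153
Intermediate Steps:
1/(j(-206, 289) + (38 + (-59 + 26))*(-23)) = 1/(-206 + (38 + (-59 + 26))*(-23)) = 1/(-206 + (38 - 33)*(-23)) = 1/(-206 + 5*(-23)) = 1/(-206 - 115) = 1/(-321) = -1/321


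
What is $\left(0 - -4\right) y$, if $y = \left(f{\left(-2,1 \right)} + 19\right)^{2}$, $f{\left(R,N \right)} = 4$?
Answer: $2116$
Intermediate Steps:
$y = 529$ ($y = \left(4 + 19\right)^{2} = 23^{2} = 529$)
$\left(0 - -4\right) y = \left(0 - -4\right) 529 = \left(0 + 4\right) 529 = 4 \cdot 529 = 2116$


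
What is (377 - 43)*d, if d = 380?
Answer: 126920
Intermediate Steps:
(377 - 43)*d = (377 - 43)*380 = 334*380 = 126920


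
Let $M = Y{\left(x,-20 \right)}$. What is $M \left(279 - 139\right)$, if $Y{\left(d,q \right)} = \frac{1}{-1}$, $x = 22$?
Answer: $-140$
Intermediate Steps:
$Y{\left(d,q \right)} = -1$
$M = -1$
$M \left(279 - 139\right) = - (279 - 139) = \left(-1\right) 140 = -140$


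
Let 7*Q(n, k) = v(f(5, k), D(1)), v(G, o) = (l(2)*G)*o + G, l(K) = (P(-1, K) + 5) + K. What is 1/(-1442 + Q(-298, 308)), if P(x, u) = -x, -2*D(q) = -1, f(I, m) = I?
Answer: -7/10069 ≈ -0.00069520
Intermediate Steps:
D(q) = ½ (D(q) = -½*(-1) = ½)
l(K) = 6 + K (l(K) = (-1*(-1) + 5) + K = (1 + 5) + K = 6 + K)
v(G, o) = G + 8*G*o (v(G, o) = ((6 + 2)*G)*o + G = (8*G)*o + G = 8*G*o + G = G + 8*G*o)
Q(n, k) = 25/7 (Q(n, k) = (5*(1 + 8*(½)))/7 = (5*(1 + 4))/7 = (5*5)/7 = (⅐)*25 = 25/7)
1/(-1442 + Q(-298, 308)) = 1/(-1442 + 25/7) = 1/(-10069/7) = -7/10069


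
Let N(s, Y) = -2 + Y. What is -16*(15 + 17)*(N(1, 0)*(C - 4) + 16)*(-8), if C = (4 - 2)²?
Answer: 65536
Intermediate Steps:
C = 4 (C = 2² = 4)
-16*(15 + 17)*(N(1, 0)*(C - 4) + 16)*(-8) = -16*(15 + 17)*((-2 + 0)*(4 - 4) + 16)*(-8) = -512*(-2*0 + 16)*(-8) = -512*(0 + 16)*(-8) = -512*16*(-8) = -16*512*(-8) = -8192*(-8) = 65536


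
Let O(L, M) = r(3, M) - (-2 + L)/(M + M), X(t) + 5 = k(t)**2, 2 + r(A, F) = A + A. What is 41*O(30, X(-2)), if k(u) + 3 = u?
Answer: 1353/10 ≈ 135.30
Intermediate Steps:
k(u) = -3 + u
r(A, F) = -2 + 2*A (r(A, F) = -2 + (A + A) = -2 + 2*A)
X(t) = -5 + (-3 + t)**2
O(L, M) = 4 - (-2 + L)/(2*M) (O(L, M) = (-2 + 2*3) - (-2 + L)/(M + M) = (-2 + 6) - (-2 + L)/(2*M) = 4 - (-2 + L)*1/(2*M) = 4 - (-2 + L)/(2*M))
41*O(30, X(-2)) = 41*((2 - 1*30 + 8*(-5 + (-3 - 2)**2))/(2*(-5 + (-3 - 2)**2))) = 41*((2 - 30 + 8*(-5 + (-5)**2))/(2*(-5 + (-5)**2))) = 41*((2 - 30 + 8*(-5 + 25))/(2*(-5 + 25))) = 41*((1/2)*(2 - 30 + 8*20)/20) = 41*((1/2)*(1/20)*(2 - 30 + 160)) = 41*((1/2)*(1/20)*132) = 41*(33/10) = 1353/10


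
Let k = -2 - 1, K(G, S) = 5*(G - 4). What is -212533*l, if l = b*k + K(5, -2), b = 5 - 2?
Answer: 850132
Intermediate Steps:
K(G, S) = -20 + 5*G (K(G, S) = 5*(-4 + G) = -20 + 5*G)
k = -3
b = 3
l = -4 (l = 3*(-3) + (-20 + 5*5) = -9 + (-20 + 25) = -9 + 5 = -4)
-212533*l = -212533*(-4) = 850132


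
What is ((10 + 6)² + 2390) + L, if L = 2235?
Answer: 4881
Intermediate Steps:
((10 + 6)² + 2390) + L = ((10 + 6)² + 2390) + 2235 = (16² + 2390) + 2235 = (256 + 2390) + 2235 = 2646 + 2235 = 4881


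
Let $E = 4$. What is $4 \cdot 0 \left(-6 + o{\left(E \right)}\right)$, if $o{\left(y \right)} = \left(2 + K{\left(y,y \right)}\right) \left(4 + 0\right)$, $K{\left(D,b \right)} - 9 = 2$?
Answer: $0$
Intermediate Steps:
$K{\left(D,b \right)} = 11$ ($K{\left(D,b \right)} = 9 + 2 = 11$)
$o{\left(y \right)} = 52$ ($o{\left(y \right)} = \left(2 + 11\right) \left(4 + 0\right) = 13 \cdot 4 = 52$)
$4 \cdot 0 \left(-6 + o{\left(E \right)}\right) = 4 \cdot 0 \left(-6 + 52\right) = 0 \cdot 46 = 0$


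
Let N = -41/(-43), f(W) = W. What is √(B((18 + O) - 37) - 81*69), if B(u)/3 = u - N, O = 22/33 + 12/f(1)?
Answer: I*√10374481/43 ≈ 74.906*I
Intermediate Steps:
O = 38/3 (O = 22/33 + 12/1 = 22*(1/33) + 12*1 = ⅔ + 12 = 38/3 ≈ 12.667)
N = 41/43 (N = -41*(-1/43) = 41/43 ≈ 0.95349)
B(u) = -123/43 + 3*u (B(u) = 3*(u - 1*41/43) = 3*(u - 41/43) = 3*(-41/43 + u) = -123/43 + 3*u)
√(B((18 + O) - 37) - 81*69) = √((-123/43 + 3*((18 + 38/3) - 37)) - 81*69) = √((-123/43 + 3*(92/3 - 37)) - 5589) = √((-123/43 + 3*(-19/3)) - 5589) = √((-123/43 - 19) - 5589) = √(-940/43 - 5589) = √(-241267/43) = I*√10374481/43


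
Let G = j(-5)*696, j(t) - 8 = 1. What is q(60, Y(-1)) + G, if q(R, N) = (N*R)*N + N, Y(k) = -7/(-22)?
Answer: 1517435/242 ≈ 6270.4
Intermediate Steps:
j(t) = 9 (j(t) = 8 + 1 = 9)
Y(k) = 7/22 (Y(k) = -7*(-1/22) = 7/22)
G = 6264 (G = 9*696 = 6264)
q(R, N) = N + R*N² (q(R, N) = R*N² + N = N + R*N²)
q(60, Y(-1)) + G = 7*(1 + (7/22)*60)/22 + 6264 = 7*(1 + 210/11)/22 + 6264 = (7/22)*(221/11) + 6264 = 1547/242 + 6264 = 1517435/242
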